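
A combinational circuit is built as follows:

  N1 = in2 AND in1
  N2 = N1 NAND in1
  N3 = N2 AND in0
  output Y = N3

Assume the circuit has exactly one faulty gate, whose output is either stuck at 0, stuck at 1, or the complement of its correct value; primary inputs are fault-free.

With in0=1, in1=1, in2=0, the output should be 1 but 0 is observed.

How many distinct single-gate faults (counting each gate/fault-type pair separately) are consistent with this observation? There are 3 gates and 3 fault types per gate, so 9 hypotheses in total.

6

Fault-free: N1=0, N2=1, N3=1 → 1. Observed 0.
  N1 stuck-at-0: output 1 ✗
  N1 stuck-at-1: output 0 ✓
  N1 inverted output: output 0 ✓
  N2 stuck-at-0: output 0 ✓
  N2 stuck-at-1: output 1 ✗
  N2 inverted output: output 0 ✓
  N3 stuck-at-0: output 0 ✓
  N3 stuck-at-1: output 1 ✗
  N3 inverted output: output 0 ✓
Consistent faults: {N1 stuck-at-1, N1 inverted output, N2 stuck-at-0, N2 inverted output, N3 stuck-at-0, N3 inverted output} — 6 in all.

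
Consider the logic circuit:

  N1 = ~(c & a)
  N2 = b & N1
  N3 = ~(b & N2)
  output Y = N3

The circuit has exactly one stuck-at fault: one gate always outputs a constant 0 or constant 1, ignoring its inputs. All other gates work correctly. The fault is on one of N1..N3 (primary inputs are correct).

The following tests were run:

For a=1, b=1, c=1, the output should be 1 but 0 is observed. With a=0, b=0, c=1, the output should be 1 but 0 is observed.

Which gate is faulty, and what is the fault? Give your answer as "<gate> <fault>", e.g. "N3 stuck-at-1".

N3 stuck-at-0

Fault-free values for test 1 (a=1, b=1, c=1): N1=0, N2=0, N3=1, giving Y=1. Observed 0.
Test 1: faults giving observed 0 are {N1 stuck-at-1, N2 stuck-at-1, N3 stuck-at-0}.
Test 2 (a=0, b=0, c=1): fault-free N1=1, N2=0, N3=1 → 1; observed 0. Eliminates N1 stuck-at-1, N2 stuck-at-1.
Only N3 stuck-at-0 is consistent with every test.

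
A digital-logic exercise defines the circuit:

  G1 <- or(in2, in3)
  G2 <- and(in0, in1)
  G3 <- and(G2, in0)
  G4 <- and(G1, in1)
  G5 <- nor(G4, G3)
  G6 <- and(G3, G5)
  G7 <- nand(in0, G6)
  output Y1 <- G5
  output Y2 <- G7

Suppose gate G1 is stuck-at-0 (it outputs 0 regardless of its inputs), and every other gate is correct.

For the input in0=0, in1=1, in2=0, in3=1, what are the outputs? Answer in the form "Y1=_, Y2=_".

Y1=1, Y2=1

Propagate with G1 forced: G1=0 [stuck-at-0], G2=0, G3=0, G4=0, G5=1, G6=0, G7=1.
So the outputs are Y1=1, Y2=1. (Without the fault they would be Y1=0, Y2=1.)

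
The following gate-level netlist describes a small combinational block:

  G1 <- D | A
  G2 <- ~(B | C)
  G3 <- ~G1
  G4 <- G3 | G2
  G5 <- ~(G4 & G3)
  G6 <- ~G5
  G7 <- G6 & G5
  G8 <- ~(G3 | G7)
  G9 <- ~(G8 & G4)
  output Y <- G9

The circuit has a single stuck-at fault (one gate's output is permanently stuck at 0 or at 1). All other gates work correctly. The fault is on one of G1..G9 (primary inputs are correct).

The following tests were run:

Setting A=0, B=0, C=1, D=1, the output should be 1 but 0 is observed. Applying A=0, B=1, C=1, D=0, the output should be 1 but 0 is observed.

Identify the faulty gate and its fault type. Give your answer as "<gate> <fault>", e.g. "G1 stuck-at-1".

Fault-free values for test 1 (A=0, B=0, C=1, D=1): G1=1, G2=0, G3=0, G4=0, G5=1, G6=0, G7=0, G8=1, G9=1, giving Y=1. Observed 0.
Test 1: faults giving observed 0 are {G2 stuck-at-1, G4 stuck-at-1, G9 stuck-at-0}.
Test 2 (A=0, B=1, C=1, D=0): fault-free G1=0, G2=0, G3=1, G4=1, G5=0, G6=1, G7=0, G8=0, G9=1 → 1; observed 0. Eliminates G2 stuck-at-1, G4 stuck-at-1.
Only G9 stuck-at-0 is consistent with every test.

G9 stuck-at-0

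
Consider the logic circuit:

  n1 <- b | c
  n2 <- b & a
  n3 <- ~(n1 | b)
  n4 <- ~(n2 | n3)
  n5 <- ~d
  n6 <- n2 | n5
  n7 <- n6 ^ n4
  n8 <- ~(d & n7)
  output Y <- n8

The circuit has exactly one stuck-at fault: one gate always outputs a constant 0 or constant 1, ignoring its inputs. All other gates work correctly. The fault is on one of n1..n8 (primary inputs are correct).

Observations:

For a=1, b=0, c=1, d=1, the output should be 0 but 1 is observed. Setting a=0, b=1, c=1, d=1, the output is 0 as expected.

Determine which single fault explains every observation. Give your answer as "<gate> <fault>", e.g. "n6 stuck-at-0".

n1 stuck-at-0

Fault-free values for test 1 (a=1, b=0, c=1, d=1): n1=1, n2=0, n3=0, n4=1, n5=0, n6=0, n7=1, n8=0, giving Y=0. Observed 1.
Test 1: faults giving observed 1 are {n1 stuck-at-0, n3 stuck-at-1, n4 stuck-at-0, n5 stuck-at-1, n6 stuck-at-1, n7 stuck-at-0, n8 stuck-at-1}.
Test 2 (a=0, b=1, c=1, d=1): fault-free n1=1, n2=0, n3=0, n4=1, n5=0, n6=0, n7=1, n8=0 → 0; observed 0. Eliminates n3 stuck-at-1, n4 stuck-at-0, n5 stuck-at-1, n6 stuck-at-1, n7 stuck-at-0, n8 stuck-at-1.
Only n1 stuck-at-0 is consistent with every test.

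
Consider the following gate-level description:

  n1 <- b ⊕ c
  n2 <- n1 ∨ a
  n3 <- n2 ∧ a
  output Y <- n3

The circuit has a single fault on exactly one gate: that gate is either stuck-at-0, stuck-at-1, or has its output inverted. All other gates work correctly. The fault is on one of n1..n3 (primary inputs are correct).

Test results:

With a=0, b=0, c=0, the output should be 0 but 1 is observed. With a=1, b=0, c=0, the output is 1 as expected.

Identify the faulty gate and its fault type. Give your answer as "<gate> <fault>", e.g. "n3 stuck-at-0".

n3 stuck-at-1

Fault-free values for test 1 (a=0, b=0, c=0): n1=0, n2=0, n3=0, giving Y=0. Observed 1.
Test 1: faults giving observed 1 are {n3 stuck-at-1, n3 inverted output}.
Test 2 (a=1, b=0, c=0): fault-free n1=0, n2=1, n3=1 → 1; observed 1. Eliminates n3 inverted output.
Only n3 stuck-at-1 is consistent with every test.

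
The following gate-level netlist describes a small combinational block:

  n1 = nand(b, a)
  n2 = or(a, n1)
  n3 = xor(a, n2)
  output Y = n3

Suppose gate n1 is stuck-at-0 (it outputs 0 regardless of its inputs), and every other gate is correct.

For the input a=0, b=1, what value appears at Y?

0

Propagate with n1 forced: n1=0 [stuck-at-0], n2=0, n3=0.
So Y = 0. (Without the fault it would be 1.)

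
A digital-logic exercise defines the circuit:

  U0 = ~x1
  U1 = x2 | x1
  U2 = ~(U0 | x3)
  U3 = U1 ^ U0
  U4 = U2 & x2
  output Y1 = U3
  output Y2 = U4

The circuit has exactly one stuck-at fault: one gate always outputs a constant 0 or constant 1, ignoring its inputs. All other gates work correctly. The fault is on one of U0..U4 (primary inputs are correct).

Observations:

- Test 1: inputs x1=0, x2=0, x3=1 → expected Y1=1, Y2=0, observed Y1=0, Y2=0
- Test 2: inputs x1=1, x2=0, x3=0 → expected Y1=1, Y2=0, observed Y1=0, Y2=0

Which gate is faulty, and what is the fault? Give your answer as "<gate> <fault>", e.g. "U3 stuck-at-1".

Fault-free values for test 1 (x1=0, x2=0, x3=1): U0=1, U1=0, U2=0, U3=1, U4=0, giving Y1=1, Y2=0. Observed Y1=0, Y2=0.
Test 1: faults giving observed Y1=0, Y2=0 are {U0 stuck-at-0, U1 stuck-at-1, U3 stuck-at-0}.
Test 2 (x1=1, x2=0, x3=0): fault-free U0=0, U1=1, U2=1, U3=1, U4=0 → Y1=1, Y2=0; observed Y1=0, Y2=0. Eliminates U0 stuck-at-0, U1 stuck-at-1.
Only U3 stuck-at-0 is consistent with every test.

U3 stuck-at-0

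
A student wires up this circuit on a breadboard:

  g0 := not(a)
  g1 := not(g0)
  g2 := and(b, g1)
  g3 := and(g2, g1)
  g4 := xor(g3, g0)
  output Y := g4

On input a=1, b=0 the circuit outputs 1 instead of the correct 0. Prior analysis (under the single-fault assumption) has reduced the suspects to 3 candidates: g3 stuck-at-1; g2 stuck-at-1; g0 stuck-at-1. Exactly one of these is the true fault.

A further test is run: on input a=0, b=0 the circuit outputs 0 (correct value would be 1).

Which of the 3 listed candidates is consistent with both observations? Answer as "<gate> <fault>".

Evaluate each candidate on input a=0, b=0:
  g3 stuck-at-1: g0=1, g1=0, g2=0, g3=1 [stuck-at-1], g4=0 → 0 — matches
  g2 stuck-at-1: g0=1, g1=0, g2=1 [stuck-at-1], g3=0, g4=1 → 1 — eliminated
  g0 stuck-at-1: g0=1 [stuck-at-1], g1=0, g2=0, g3=0, g4=1 → 1 — eliminated
Only g3 stuck-at-1 reproduces the observed 0.

g3 stuck-at-1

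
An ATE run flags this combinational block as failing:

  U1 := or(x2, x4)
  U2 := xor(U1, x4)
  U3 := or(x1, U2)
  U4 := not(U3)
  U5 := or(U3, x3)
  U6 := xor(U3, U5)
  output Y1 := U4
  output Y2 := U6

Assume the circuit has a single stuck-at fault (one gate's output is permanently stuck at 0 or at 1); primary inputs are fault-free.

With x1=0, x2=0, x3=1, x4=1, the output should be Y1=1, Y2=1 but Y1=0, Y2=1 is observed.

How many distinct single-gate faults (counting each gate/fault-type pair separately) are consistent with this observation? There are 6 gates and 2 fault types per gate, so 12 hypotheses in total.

1

Fault-free: U1=1, U2=0, U3=0, U4=1, U5=1, U6=1 → Y1=1, Y2=1. Observed Y1=0, Y2=1.
  U1 stuck-at-0: output Y1=0, Y2=0 ✗
  U1 stuck-at-1: output Y1=1, Y2=1 ✗
  U2 stuck-at-0: output Y1=1, Y2=1 ✗
  U2 stuck-at-1: output Y1=0, Y2=0 ✗
  U3 stuck-at-0: output Y1=1, Y2=1 ✗
  U3 stuck-at-1: output Y1=0, Y2=0 ✗
  U4 stuck-at-0: output Y1=0, Y2=1 ✓
  U4 stuck-at-1: output Y1=1, Y2=1 ✗
  U5 stuck-at-0: output Y1=1, Y2=0 ✗
  U5 stuck-at-1: output Y1=1, Y2=1 ✗
  U6 stuck-at-0: output Y1=1, Y2=0 ✗
  U6 stuck-at-1: output Y1=1, Y2=1 ✗
Consistent faults: {U4 stuck-at-0} — 1 in all.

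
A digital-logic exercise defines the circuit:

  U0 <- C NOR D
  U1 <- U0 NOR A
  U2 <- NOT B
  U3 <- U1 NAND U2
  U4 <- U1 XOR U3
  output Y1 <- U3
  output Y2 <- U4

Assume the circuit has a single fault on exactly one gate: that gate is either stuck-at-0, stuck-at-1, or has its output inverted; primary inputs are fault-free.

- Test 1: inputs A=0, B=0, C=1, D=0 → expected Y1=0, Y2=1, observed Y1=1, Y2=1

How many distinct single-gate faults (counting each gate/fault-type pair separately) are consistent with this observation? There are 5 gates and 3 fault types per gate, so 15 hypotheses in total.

Fault-free: U0=0, U1=1, U2=1, U3=0, U4=1 → Y1=0, Y2=1. Observed Y1=1, Y2=1.
  U0: stuck-at-1, inverted output ✓; others ✗
  U1: stuck-at-0, inverted output ✓; others ✗
  U2: none of the 3 fault types match ✗
  U3: none of the 3 fault types match ✗
  U4: none of the 3 fault types match ✗
Consistent faults: {U0 stuck-at-1, U0 inverted output, U1 stuck-at-0, U1 inverted output} — 4 in all.

4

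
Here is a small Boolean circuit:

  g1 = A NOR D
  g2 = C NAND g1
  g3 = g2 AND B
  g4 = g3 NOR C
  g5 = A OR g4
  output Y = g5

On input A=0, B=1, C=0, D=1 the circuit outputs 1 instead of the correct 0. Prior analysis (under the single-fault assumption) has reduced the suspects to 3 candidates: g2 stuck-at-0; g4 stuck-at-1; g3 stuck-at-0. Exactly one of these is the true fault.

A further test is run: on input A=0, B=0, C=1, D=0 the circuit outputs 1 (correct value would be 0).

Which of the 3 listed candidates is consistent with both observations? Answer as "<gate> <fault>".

g4 stuck-at-1

Evaluate each candidate on input A=0, B=0, C=1, D=0:
  g2 stuck-at-0: g1=1, g2=0 [stuck-at-0], g3=0, g4=0, g5=0 → 0 — eliminated
  g4 stuck-at-1: g1=1, g2=0, g3=0, g4=1 [stuck-at-1], g5=1 → 1 — matches
  g3 stuck-at-0: g1=1, g2=0, g3=0 [stuck-at-0], g4=0, g5=0 → 0 — eliminated
Only g4 stuck-at-1 reproduces the observed 1.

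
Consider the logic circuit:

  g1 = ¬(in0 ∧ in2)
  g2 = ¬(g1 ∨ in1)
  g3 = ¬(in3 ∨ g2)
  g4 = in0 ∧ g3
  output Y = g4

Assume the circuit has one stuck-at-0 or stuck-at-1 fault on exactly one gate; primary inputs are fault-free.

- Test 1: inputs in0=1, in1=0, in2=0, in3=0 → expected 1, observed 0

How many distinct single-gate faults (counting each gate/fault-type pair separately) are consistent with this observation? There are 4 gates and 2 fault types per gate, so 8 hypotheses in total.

4

Fault-free: g1=1, g2=0, g3=1, g4=1 → 1. Observed 0.
  g1 stuck-at-0: output 0 ✓
  g1 stuck-at-1: output 1 ✗
  g2 stuck-at-0: output 1 ✗
  g2 stuck-at-1: output 0 ✓
  g3 stuck-at-0: output 0 ✓
  g3 stuck-at-1: output 1 ✗
  g4 stuck-at-0: output 0 ✓
  g4 stuck-at-1: output 1 ✗
Consistent faults: {g1 stuck-at-0, g2 stuck-at-1, g3 stuck-at-0, g4 stuck-at-0} — 4 in all.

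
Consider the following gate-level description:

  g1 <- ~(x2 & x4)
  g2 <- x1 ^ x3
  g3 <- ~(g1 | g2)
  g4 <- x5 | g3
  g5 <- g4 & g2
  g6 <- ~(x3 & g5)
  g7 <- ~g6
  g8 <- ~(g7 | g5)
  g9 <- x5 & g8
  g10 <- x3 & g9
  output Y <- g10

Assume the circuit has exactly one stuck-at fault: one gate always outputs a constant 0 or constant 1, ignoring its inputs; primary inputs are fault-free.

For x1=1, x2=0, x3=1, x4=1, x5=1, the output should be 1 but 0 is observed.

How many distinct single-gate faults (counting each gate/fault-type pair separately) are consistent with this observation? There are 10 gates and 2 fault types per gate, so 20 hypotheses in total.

Fault-free: g1=1, g2=0, g3=0, g4=1, g5=0, g6=1, g7=0, g8=1, g9=1, g10=1 → 1. Observed 0.
  g1: none of the 2 fault types match ✗
  g2: stuck-at-1 ✓; others ✗
  g3: none of the 2 fault types match ✗
  g4: none of the 2 fault types match ✗
  g5: stuck-at-1 ✓; others ✗
  g6: stuck-at-0 ✓; others ✗
  g7: stuck-at-1 ✓; others ✗
  g8: stuck-at-0 ✓; others ✗
  g9: stuck-at-0 ✓; others ✗
  g10: stuck-at-0 ✓; others ✗
Consistent faults: {g2 stuck-at-1, g5 stuck-at-1, g6 stuck-at-0, g7 stuck-at-1, g8 stuck-at-0, g9 stuck-at-0, g10 stuck-at-0} — 7 in all.

7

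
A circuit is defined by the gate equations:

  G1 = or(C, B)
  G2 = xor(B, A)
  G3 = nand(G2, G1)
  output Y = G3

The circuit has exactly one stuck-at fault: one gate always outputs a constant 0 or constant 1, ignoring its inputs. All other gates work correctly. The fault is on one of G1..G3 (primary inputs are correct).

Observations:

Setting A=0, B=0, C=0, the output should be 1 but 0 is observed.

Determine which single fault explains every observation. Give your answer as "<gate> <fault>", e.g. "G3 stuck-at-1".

G3 stuck-at-0

Fault-free values for test 1 (A=0, B=0, C=0): G1=0, G2=0, G3=1, giving Y=1. Observed 0.
Test 1: faults giving observed 0 are {G3 stuck-at-0}.
Only G3 stuck-at-0 is consistent with every test.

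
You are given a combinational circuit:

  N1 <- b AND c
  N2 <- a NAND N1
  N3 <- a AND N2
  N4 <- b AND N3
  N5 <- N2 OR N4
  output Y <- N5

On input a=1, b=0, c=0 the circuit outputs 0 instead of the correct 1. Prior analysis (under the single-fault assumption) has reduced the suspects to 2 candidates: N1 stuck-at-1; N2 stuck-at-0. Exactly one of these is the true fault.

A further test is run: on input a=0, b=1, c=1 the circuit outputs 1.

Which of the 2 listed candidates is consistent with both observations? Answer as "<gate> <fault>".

N1 stuck-at-1

Evaluate each candidate on input a=0, b=1, c=1:
  N1 stuck-at-1: N1=1 [stuck-at-1], N2=1, N3=0, N4=0, N5=1 → 1 — matches
  N2 stuck-at-0: N1=1, N2=0 [stuck-at-0], N3=0, N4=0, N5=0 → 0 — eliminated
Only N1 stuck-at-1 reproduces the observed 1.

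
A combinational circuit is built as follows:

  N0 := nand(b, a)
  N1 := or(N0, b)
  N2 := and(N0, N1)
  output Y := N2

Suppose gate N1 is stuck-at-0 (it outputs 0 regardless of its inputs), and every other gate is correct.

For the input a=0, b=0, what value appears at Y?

0

Propagate with N1 forced: N0=1, N1=0 [stuck-at-0], N2=0.
So Y = 0. (Without the fault it would be 1.)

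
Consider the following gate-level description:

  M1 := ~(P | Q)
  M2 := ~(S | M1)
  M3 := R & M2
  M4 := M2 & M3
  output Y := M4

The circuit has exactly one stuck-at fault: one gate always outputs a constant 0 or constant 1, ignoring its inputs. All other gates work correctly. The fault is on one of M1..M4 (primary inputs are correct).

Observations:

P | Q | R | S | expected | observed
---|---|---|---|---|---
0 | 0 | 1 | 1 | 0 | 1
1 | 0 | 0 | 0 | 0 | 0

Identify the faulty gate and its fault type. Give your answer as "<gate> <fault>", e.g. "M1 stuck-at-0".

M2 stuck-at-1

Fault-free values for test 1 (P=0, Q=0, R=1, S=1): M1=1, M2=0, M3=0, M4=0, giving Y=0. Observed 1.
Test 1: faults giving observed 1 are {M2 stuck-at-1, M4 stuck-at-1}.
Test 2 (P=1, Q=0, R=0, S=0): fault-free M1=0, M2=1, M3=0, M4=0 → 0; observed 0. Eliminates M4 stuck-at-1.
Only M2 stuck-at-1 is consistent with every test.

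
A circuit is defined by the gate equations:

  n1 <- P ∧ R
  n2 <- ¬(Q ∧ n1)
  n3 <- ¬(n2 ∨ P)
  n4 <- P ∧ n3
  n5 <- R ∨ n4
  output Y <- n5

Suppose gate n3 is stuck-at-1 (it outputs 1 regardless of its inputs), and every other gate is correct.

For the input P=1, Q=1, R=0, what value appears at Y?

Propagate with n3 forced: n1=0, n2=1, n3=1 [stuck-at-1], n4=1, n5=1.
So Y = 1. (Without the fault it would be 0.)

1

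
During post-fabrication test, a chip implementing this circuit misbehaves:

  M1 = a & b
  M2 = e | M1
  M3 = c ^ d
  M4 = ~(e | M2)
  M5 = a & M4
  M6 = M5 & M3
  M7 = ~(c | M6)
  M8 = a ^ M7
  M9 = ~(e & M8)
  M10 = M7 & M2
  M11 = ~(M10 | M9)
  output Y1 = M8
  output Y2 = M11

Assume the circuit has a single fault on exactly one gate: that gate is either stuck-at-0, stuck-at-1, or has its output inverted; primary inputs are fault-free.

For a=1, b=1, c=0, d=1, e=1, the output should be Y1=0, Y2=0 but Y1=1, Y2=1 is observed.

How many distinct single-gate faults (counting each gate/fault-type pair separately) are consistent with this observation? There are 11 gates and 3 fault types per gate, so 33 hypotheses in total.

8

Fault-free: M1=1, M2=1, M3=1, M4=0, M5=0, M6=0, M7=1, M8=0, M9=1, M10=1, M11=0 → Y1=0, Y2=0. Observed Y1=1, Y2=1.
  M1: none of the 3 fault types match ✗
  M2: none of the 3 fault types match ✗
  M3: none of the 3 fault types match ✗
  M4: stuck-at-1, inverted output ✓; others ✗
  M5: stuck-at-1, inverted output ✓; others ✗
  M6: stuck-at-1, inverted output ✓; others ✗
  M7: stuck-at-0, inverted output ✓; others ✗
  M8: none of the 3 fault types match ✗
  M9: none of the 3 fault types match ✗
  M10: none of the 3 fault types match ✗
  M11: none of the 3 fault types match ✗
Consistent faults: {M4 stuck-at-1, M4 inverted output, M5 stuck-at-1, M5 inverted output, M6 stuck-at-1, M6 inverted output, M7 stuck-at-0, M7 inverted output} — 8 in all.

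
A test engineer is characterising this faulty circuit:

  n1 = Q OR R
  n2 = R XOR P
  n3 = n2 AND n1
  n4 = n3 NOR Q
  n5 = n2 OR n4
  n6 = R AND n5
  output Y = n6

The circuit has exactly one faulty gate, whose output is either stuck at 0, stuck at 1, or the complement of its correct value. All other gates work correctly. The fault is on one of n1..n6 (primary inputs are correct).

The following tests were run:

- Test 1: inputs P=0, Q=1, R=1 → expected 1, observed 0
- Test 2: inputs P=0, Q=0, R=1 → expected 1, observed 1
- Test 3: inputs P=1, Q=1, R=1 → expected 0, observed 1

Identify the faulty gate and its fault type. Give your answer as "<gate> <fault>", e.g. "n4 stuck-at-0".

n2 inverted output

Fault-free values for test 1 (P=0, Q=1, R=1): n1=1, n2=1, n3=1, n4=0, n5=1, n6=1, giving Y=1. Observed 0.
Test 1: faults giving observed 0 are {n2 stuck-at-0, n2 inverted output, n5 stuck-at-0, n5 inverted output, n6 stuck-at-0, n6 inverted output}.
Test 2 (P=0, Q=0, R=1): fault-free n1=1, n2=1, n3=1, n4=0, n5=1, n6=1 → 1; observed 1. Eliminates n5 stuck-at-0, n5 inverted output, n6 stuck-at-0, n6 inverted output.
Test 3 (P=1, Q=1, R=1): fault-free n1=1, n2=0, n3=0, n4=0, n5=0, n6=0 → 0; observed 1. Eliminates n2 stuck-at-0.
Only n2 inverted output is consistent with every test.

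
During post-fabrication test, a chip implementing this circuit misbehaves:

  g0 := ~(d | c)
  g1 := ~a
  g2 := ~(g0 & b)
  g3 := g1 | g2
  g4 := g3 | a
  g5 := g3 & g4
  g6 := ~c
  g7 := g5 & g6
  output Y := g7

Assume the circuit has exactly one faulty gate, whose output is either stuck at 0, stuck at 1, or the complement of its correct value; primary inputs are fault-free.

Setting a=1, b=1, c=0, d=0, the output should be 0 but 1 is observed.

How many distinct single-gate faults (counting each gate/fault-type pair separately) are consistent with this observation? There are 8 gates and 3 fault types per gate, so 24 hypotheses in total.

12

Fault-free: g0=1, g1=0, g2=0, g3=0, g4=1, g5=0, g6=1, g7=0 → 0. Observed 1.
  g0: stuck-at-0, inverted output ✓; others ✗
  g1: stuck-at-1, inverted output ✓; others ✗
  g2: stuck-at-1, inverted output ✓; others ✗
  g3: stuck-at-1, inverted output ✓; others ✗
  g4: none of the 3 fault types match ✗
  g5: stuck-at-1, inverted output ✓; others ✗
  g6: none of the 3 fault types match ✗
  g7: stuck-at-1, inverted output ✓; others ✗
Consistent faults: {g0 stuck-at-0, g0 inverted output, g1 stuck-at-1, g1 inverted output, g2 stuck-at-1, g2 inverted output, g3 stuck-at-1, g3 inverted output, g5 stuck-at-1, g5 inverted output, g7 stuck-at-1, g7 inverted output} — 12 in all.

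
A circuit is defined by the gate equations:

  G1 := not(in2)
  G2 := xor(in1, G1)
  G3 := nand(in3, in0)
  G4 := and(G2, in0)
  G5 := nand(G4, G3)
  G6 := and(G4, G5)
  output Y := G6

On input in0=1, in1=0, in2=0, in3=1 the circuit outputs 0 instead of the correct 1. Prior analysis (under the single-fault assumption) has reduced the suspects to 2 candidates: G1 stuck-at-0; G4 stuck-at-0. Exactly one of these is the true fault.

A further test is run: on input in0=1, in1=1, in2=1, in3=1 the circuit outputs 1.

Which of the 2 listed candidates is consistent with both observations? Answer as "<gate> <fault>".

G1 stuck-at-0

Evaluate each candidate on input in0=1, in1=1, in2=1, in3=1:
  G1 stuck-at-0: G1=0 [stuck-at-0], G2=1, G3=0, G4=1, G5=1, G6=1 → 1 — matches
  G4 stuck-at-0: G1=0, G2=1, G3=0, G4=0 [stuck-at-0], G5=1, G6=0 → 0 — eliminated
Only G1 stuck-at-0 reproduces the observed 1.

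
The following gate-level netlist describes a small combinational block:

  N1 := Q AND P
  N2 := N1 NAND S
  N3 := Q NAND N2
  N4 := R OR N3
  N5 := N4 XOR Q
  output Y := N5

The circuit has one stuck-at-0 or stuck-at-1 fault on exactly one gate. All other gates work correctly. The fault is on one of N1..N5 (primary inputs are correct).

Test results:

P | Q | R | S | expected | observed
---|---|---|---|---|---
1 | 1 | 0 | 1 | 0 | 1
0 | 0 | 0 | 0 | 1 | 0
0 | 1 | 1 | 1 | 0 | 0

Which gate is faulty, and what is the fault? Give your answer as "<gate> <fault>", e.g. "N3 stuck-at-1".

N3 stuck-at-0

Fault-free values for test 1 (P=1, Q=1, R=0, S=1): N1=1, N2=0, N3=1, N4=1, N5=0, giving Y=0. Observed 1.
Test 1: faults giving observed 1 are {N1 stuck-at-0, N2 stuck-at-1, N3 stuck-at-0, N4 stuck-at-0, N5 stuck-at-1}.
Test 2 (P=0, Q=0, R=0, S=0): fault-free N1=0, N2=1, N3=1, N4=1, N5=1 → 1; observed 0. Eliminates N1 stuck-at-0, N2 stuck-at-1, N5 stuck-at-1.
Test 3 (P=0, Q=1, R=1, S=1): fault-free N1=0, N2=1, N3=0, N4=1, N5=0 → 0; observed 0. Eliminates N4 stuck-at-0.
Only N3 stuck-at-0 is consistent with every test.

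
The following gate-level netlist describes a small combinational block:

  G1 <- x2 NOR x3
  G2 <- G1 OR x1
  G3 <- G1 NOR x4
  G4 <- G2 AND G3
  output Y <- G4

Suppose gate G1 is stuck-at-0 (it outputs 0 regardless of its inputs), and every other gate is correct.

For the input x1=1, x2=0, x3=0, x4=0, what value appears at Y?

Propagate with G1 forced: G1=0 [stuck-at-0], G2=1, G3=1, G4=1.
So Y = 1. (Without the fault it would be 0.)

1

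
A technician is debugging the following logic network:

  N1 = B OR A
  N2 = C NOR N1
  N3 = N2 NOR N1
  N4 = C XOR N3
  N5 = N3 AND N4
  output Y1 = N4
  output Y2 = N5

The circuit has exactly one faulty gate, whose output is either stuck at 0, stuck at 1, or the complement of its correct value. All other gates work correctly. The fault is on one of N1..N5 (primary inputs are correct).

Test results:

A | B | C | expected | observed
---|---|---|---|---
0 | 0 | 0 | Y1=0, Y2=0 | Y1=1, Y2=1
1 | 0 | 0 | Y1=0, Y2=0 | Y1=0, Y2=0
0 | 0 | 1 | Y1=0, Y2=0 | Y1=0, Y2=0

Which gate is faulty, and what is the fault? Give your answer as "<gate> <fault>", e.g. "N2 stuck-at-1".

Fault-free values for test 1 (A=0, B=0, C=0): N1=0, N2=1, N3=0, N4=0, N5=0, giving Y1=0, Y2=0. Observed Y1=1, Y2=1.
Test 1: faults giving observed Y1=1, Y2=1 are {N2 stuck-at-0, N2 inverted output, N3 stuck-at-1, N3 inverted output}.
Test 2 (A=1, B=0, C=0): fault-free N1=1, N2=0, N3=0, N4=0, N5=0 → Y1=0, Y2=0; observed Y1=0, Y2=0. Eliminates N3 stuck-at-1, N3 inverted output.
Test 3 (A=0, B=0, C=1): fault-free N1=0, N2=0, N3=1, N4=0, N5=0 → Y1=0, Y2=0; observed Y1=0, Y2=0. Eliminates N2 inverted output.
Only N2 stuck-at-0 is consistent with every test.

N2 stuck-at-0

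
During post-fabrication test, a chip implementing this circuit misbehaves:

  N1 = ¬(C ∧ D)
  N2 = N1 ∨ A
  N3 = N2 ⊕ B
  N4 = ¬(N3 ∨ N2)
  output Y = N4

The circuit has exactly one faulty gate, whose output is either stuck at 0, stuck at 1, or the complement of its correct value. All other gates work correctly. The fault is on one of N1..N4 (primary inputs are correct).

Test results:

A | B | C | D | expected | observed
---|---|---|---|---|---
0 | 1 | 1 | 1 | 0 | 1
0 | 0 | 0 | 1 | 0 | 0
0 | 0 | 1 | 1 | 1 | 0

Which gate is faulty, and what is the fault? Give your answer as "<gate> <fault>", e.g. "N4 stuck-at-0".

N3 inverted output

Fault-free values for test 1 (A=0, B=1, C=1, D=1): N1=0, N2=0, N3=1, N4=0, giving Y=0. Observed 1.
Test 1: faults giving observed 1 are {N3 stuck-at-0, N3 inverted output, N4 stuck-at-1, N4 inverted output}.
Test 2 (A=0, B=0, C=0, D=1): fault-free N1=1, N2=1, N3=1, N4=0 → 0; observed 0. Eliminates N4 stuck-at-1, N4 inverted output.
Test 3 (A=0, B=0, C=1, D=1): fault-free N1=0, N2=0, N3=0, N4=1 → 1; observed 0. Eliminates N3 stuck-at-0.
Only N3 inverted output is consistent with every test.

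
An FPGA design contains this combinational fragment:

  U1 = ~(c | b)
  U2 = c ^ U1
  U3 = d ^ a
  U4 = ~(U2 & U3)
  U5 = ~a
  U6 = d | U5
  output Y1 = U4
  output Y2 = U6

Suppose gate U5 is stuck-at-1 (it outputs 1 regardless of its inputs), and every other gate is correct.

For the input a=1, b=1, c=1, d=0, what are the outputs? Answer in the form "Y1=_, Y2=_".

Y1=0, Y2=1

Propagate with U5 forced: U1=0, U2=1, U3=1, U4=0, U5=1 [stuck-at-1], U6=1.
So the outputs are Y1=0, Y2=1. (Without the fault they would be Y1=0, Y2=0.)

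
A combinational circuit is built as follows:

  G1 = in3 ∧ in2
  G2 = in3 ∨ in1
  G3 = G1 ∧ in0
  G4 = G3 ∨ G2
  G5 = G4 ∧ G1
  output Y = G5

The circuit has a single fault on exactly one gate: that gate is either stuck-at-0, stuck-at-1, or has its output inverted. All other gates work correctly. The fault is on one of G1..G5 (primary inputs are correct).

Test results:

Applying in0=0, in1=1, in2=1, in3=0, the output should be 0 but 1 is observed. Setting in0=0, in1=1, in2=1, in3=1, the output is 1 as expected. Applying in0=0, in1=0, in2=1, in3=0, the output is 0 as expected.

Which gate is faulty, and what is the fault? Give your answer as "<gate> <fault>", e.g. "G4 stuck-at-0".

G1 stuck-at-1

Fault-free values for test 1 (in0=0, in1=1, in2=1, in3=0): G1=0, G2=1, G3=0, G4=1, G5=0, giving Y=0. Observed 1.
Test 1: faults giving observed 1 are {G1 stuck-at-1, G1 inverted output, G5 stuck-at-1, G5 inverted output}.
Test 2 (in0=0, in1=1, in2=1, in3=1): fault-free G1=1, G2=1, G3=0, G4=1, G5=1 → 1; observed 1. Eliminates G1 inverted output, G5 inverted output.
Test 3 (in0=0, in1=0, in2=1, in3=0): fault-free G1=0, G2=0, G3=0, G4=0, G5=0 → 0; observed 0. Eliminates G5 stuck-at-1.
Only G1 stuck-at-1 is consistent with every test.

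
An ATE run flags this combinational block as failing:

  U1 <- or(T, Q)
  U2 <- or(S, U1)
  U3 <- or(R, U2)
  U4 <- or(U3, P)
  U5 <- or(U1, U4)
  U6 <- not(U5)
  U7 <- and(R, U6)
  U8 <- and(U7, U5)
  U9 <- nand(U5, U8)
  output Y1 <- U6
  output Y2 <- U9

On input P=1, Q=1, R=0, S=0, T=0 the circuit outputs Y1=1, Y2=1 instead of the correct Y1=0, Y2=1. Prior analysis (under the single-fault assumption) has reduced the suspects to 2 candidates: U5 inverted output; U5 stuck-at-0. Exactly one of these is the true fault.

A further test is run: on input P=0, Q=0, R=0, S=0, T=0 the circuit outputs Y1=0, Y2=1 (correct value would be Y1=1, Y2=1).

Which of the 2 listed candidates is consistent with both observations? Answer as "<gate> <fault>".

U5 inverted output

Evaluate each candidate on input P=0, Q=0, R=0, S=0, T=0:
  U5 inverted output: U1=0, U2=0, U3=0, U4=0, U5=1 [inverted output], U6=0, U7=0, U8=0, U9=1 → Y1=0, Y2=1 — matches
  U5 stuck-at-0: U1=0, U2=0, U3=0, U4=0, U5=0 [stuck-at-0], U6=1, U7=0, U8=0, U9=1 → Y1=1, Y2=1 — eliminated
Only U5 inverted output reproduces the observed Y1=0, Y2=1.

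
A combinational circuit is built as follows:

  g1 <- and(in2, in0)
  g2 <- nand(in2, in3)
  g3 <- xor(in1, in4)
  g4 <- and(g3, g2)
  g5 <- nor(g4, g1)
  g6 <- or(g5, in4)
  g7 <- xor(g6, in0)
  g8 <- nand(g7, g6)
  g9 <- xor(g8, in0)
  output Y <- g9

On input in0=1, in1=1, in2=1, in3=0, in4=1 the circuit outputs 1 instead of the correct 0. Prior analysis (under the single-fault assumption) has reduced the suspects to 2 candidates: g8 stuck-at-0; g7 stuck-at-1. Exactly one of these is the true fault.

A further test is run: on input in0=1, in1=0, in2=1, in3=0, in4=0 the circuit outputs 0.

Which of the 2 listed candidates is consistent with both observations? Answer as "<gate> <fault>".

Evaluate each candidate on input in0=1, in1=0, in2=1, in3=0, in4=0:
  g8 stuck-at-0: g1=1, g2=1, g3=0, g4=0, g5=0, g6=0, g7=1, g8=0 [stuck-at-0], g9=1 → 1 — eliminated
  g7 stuck-at-1: g1=1, g2=1, g3=0, g4=0, g5=0, g6=0, g7=1 [stuck-at-1], g8=1, g9=0 → 0 — matches
Only g7 stuck-at-1 reproduces the observed 0.

g7 stuck-at-1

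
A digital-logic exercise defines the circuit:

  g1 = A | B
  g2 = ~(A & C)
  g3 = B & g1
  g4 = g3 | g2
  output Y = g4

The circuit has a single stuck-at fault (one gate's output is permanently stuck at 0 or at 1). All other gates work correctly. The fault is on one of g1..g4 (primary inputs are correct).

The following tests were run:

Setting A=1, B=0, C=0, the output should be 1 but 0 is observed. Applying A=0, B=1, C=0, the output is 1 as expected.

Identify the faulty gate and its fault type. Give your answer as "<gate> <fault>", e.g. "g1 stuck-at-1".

g2 stuck-at-0

Fault-free values for test 1 (A=1, B=0, C=0): g1=1, g2=1, g3=0, g4=1, giving Y=1. Observed 0.
Test 1: faults giving observed 0 are {g2 stuck-at-0, g4 stuck-at-0}.
Test 2 (A=0, B=1, C=0): fault-free g1=1, g2=1, g3=1, g4=1 → 1; observed 1. Eliminates g4 stuck-at-0.
Only g2 stuck-at-0 is consistent with every test.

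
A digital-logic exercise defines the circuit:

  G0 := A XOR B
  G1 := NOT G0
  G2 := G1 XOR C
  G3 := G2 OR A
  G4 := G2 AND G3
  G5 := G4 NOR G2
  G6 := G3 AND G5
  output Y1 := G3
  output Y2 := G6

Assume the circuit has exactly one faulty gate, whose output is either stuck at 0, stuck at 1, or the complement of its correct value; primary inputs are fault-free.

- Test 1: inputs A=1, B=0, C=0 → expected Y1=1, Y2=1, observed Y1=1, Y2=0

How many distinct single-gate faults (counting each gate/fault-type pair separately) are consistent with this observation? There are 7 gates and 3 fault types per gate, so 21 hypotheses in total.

12

Fault-free: G0=1, G1=0, G2=0, G3=1, G4=0, G5=1, G6=1 → Y1=1, Y2=1. Observed Y1=1, Y2=0.
  G0: stuck-at-0, inverted output ✓; others ✗
  G1: stuck-at-1, inverted output ✓; others ✗
  G2: stuck-at-1, inverted output ✓; others ✗
  G3: none of the 3 fault types match ✗
  G4: stuck-at-1, inverted output ✓; others ✗
  G5: stuck-at-0, inverted output ✓; others ✗
  G6: stuck-at-0, inverted output ✓; others ✗
Consistent faults: {G0 stuck-at-0, G0 inverted output, G1 stuck-at-1, G1 inverted output, G2 stuck-at-1, G2 inverted output, G4 stuck-at-1, G4 inverted output, G5 stuck-at-0, G5 inverted output, G6 stuck-at-0, G6 inverted output} — 12 in all.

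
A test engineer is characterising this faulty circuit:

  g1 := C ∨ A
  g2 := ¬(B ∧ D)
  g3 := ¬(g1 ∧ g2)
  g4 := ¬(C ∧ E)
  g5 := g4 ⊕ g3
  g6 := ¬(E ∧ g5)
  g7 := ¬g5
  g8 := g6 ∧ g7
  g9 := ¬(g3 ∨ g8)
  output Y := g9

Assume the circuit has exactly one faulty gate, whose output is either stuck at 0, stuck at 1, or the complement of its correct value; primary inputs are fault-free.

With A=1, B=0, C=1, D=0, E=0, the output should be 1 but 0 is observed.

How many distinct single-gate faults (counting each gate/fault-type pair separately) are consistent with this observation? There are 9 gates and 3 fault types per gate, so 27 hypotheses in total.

16

Fault-free: g1=1, g2=1, g3=0, g4=1, g5=1, g6=1, g7=0, g8=0, g9=1 → 1. Observed 0.
  g1: stuck-at-0, inverted output ✓; others ✗
  g2: stuck-at-0, inverted output ✓; others ✗
  g3: stuck-at-1, inverted output ✓; others ✗
  g4: stuck-at-0, inverted output ✓; others ✗
  g5: stuck-at-0, inverted output ✓; others ✗
  g6: none of the 3 fault types match ✗
  g7: stuck-at-1, inverted output ✓; others ✗
  g8: stuck-at-1, inverted output ✓; others ✗
  g9: stuck-at-0, inverted output ✓; others ✗
Consistent faults: {g1 stuck-at-0, g1 inverted output, g2 stuck-at-0, g2 inverted output, g3 stuck-at-1, g3 inverted output, g4 stuck-at-0, g4 inverted output, g5 stuck-at-0, g5 inverted output, g7 stuck-at-1, g7 inverted output, g8 stuck-at-1, g8 inverted output, g9 stuck-at-0, g9 inverted output} — 16 in all.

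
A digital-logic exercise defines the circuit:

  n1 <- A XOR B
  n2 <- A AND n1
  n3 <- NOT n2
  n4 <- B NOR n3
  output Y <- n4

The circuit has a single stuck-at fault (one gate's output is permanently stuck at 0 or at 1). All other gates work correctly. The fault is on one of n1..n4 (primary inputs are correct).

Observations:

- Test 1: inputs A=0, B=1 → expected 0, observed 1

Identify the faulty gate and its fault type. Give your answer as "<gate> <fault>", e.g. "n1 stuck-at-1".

n4 stuck-at-1

Fault-free values for test 1 (A=0, B=1): n1=1, n2=0, n3=1, n4=0, giving Y=0. Observed 1.
Test 1: faults giving observed 1 are {n4 stuck-at-1}.
Only n4 stuck-at-1 is consistent with every test.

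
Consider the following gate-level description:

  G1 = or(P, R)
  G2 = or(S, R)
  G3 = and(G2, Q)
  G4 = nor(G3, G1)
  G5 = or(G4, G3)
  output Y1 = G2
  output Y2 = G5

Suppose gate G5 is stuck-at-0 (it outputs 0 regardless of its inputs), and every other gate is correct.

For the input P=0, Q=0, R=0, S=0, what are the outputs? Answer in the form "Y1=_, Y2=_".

Propagate with G5 forced: G1=0, G2=0, G3=0, G4=1, G5=0 [stuck-at-0].
So the outputs are Y1=0, Y2=0. (Without the fault they would be Y1=0, Y2=1.)

Y1=0, Y2=0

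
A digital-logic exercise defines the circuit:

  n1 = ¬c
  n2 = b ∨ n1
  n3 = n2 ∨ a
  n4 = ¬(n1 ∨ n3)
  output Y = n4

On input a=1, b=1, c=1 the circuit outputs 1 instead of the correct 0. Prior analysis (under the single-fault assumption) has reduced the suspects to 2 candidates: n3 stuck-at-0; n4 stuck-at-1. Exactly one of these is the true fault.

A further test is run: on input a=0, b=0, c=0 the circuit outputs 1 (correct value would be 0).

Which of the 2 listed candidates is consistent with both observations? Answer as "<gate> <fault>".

n4 stuck-at-1

Evaluate each candidate on input a=0, b=0, c=0:
  n3 stuck-at-0: n1=1, n2=1, n3=0 [stuck-at-0], n4=0 → 0 — eliminated
  n4 stuck-at-1: n1=1, n2=1, n3=1, n4=1 [stuck-at-1] → 1 — matches
Only n4 stuck-at-1 reproduces the observed 1.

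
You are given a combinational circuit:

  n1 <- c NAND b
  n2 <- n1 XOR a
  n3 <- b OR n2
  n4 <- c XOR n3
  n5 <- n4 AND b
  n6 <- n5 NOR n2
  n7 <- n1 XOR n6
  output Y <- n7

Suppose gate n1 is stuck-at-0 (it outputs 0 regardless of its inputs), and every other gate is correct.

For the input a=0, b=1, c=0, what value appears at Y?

0

Propagate with n1 forced: n1=0 [stuck-at-0], n2=0, n3=1, n4=1, n5=1, n6=0, n7=0.
So Y = 0. (Without the fault it would be 1.)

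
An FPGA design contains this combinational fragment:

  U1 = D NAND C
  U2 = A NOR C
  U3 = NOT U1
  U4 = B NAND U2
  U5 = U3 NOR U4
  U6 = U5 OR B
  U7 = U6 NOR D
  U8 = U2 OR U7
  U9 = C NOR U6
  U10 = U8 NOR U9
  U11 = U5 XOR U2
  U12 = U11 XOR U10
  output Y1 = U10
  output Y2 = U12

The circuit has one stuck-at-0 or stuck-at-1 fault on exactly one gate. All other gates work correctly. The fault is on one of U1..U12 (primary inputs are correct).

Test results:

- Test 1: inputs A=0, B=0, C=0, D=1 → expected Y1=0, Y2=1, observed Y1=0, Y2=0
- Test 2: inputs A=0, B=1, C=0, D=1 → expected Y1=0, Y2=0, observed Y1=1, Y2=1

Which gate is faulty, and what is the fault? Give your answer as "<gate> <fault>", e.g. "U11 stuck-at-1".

U2 stuck-at-0

Fault-free values for test 1 (A=0, B=0, C=0, D=1): U1=1, U2=1, U3=0, U4=1, U5=0, U6=0, U7=0, U8=1, U9=1, U10=0, U11=1, U12=1, giving Y1=0, Y2=1. Observed Y1=0, Y2=0.
Test 1: faults giving observed Y1=0, Y2=0 are {U2 stuck-at-0, U4 stuck-at-0, U5 stuck-at-1, U11 stuck-at-0, U12 stuck-at-0}.
Test 2 (A=0, B=1, C=0, D=1): fault-free U1=1, U2=1, U3=0, U4=0, U5=1, U6=1, U7=0, U8=1, U9=0, U10=0, U11=0, U12=0 → Y1=0, Y2=0; observed Y1=1, Y2=1. Eliminates U4 stuck-at-0, U5 stuck-at-1, U11 stuck-at-0, U12 stuck-at-0.
Only U2 stuck-at-0 is consistent with every test.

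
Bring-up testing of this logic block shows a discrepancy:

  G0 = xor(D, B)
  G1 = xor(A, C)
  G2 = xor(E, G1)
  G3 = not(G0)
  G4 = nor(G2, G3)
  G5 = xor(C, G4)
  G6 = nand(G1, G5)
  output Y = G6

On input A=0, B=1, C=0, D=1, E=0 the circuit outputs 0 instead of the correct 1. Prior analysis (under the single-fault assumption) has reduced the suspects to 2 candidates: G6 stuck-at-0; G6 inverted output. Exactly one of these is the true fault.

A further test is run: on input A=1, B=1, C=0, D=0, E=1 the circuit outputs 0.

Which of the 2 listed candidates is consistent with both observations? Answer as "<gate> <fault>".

Evaluate each candidate on input A=1, B=1, C=0, D=0, E=1:
  G6 stuck-at-0: G0=1, G1=1, G2=0, G3=0, G4=1, G5=1, G6=0 [stuck-at-0] → 0 — matches
  G6 inverted output: G0=1, G1=1, G2=0, G3=0, G4=1, G5=1, G6=1 [inverted output] → 1 — eliminated
Only G6 stuck-at-0 reproduces the observed 0.

G6 stuck-at-0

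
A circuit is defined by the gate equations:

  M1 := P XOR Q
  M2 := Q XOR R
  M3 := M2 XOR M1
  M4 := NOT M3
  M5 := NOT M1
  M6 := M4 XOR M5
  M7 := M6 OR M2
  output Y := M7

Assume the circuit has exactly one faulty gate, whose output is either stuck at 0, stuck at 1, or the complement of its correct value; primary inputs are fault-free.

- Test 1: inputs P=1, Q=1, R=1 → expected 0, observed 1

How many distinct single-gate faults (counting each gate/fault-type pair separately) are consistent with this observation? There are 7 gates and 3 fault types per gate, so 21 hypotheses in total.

Fault-free: M1=0, M2=0, M3=0, M4=1, M5=1, M6=0, M7=0 → 0. Observed 1.
  M1: none of the 3 fault types match ✗
  M2: stuck-at-1, inverted output ✓; others ✗
  M3: stuck-at-1, inverted output ✓; others ✗
  M4: stuck-at-0, inverted output ✓; others ✗
  M5: stuck-at-0, inverted output ✓; others ✗
  M6: stuck-at-1, inverted output ✓; others ✗
  M7: stuck-at-1, inverted output ✓; others ✗
Consistent faults: {M2 stuck-at-1, M2 inverted output, M3 stuck-at-1, M3 inverted output, M4 stuck-at-0, M4 inverted output, M5 stuck-at-0, M5 inverted output, M6 stuck-at-1, M6 inverted output, M7 stuck-at-1, M7 inverted output} — 12 in all.

12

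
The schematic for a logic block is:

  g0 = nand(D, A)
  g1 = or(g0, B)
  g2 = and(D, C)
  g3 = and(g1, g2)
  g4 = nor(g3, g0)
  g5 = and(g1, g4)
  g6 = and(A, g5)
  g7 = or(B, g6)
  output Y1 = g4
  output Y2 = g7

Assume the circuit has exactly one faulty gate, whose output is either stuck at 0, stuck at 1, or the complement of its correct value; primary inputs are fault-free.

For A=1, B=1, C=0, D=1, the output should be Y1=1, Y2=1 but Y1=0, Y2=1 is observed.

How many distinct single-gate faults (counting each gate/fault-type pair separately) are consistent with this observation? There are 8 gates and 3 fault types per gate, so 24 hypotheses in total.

8

Fault-free: g0=0, g1=1, g2=0, g3=0, g4=1, g5=1, g6=1, g7=1 → Y1=1, Y2=1. Observed Y1=0, Y2=1.
  g0: stuck-at-1, inverted output ✓; others ✗
  g1: none of the 3 fault types match ✗
  g2: stuck-at-1, inverted output ✓; others ✗
  g3: stuck-at-1, inverted output ✓; others ✗
  g4: stuck-at-0, inverted output ✓; others ✗
  g5: none of the 3 fault types match ✗
  g6: none of the 3 fault types match ✗
  g7: none of the 3 fault types match ✗
Consistent faults: {g0 stuck-at-1, g0 inverted output, g2 stuck-at-1, g2 inverted output, g3 stuck-at-1, g3 inverted output, g4 stuck-at-0, g4 inverted output} — 8 in all.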